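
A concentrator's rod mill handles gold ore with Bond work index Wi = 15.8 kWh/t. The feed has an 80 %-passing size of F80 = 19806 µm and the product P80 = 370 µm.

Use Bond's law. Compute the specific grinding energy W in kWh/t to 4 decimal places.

W_Bond = 10·Wi·(1/√P₈₀ − 1/√F₈₀)
1/√370 = 0.051988;  1/√19806 = 0.007106
W = 10·15.8·(0.051988 − 0.007106) = 7.0913 kWh/t

W = 7.0913 kWh/t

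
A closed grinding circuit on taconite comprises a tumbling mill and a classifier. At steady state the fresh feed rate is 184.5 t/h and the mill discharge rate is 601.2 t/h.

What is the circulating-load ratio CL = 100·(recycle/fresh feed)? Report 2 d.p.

CL = 225.85 %

Discharge = new feed + return, hence
R = M − F = 601.2 − 184.5 = 416.7 t/h
CL = 100·R/F = 100·416.7/184.5 = 225.85 %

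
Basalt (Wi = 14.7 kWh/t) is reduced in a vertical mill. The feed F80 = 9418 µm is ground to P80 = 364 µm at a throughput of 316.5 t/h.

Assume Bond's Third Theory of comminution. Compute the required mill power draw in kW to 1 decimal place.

P = 1959.2 kW

W = 10 Wi / √P80 − 10 Wi / √F80
W = 10·14.7·(1/√364 − 1/√9418) = 10·14.7·(0.042110) = 6.1902 kWh/t
P = W·T = 6.1902·316.5 = 1959.2 kW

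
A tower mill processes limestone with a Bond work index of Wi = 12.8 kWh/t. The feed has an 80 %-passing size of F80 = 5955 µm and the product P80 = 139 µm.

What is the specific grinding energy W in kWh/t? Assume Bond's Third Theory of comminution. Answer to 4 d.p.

Bond: W = 10·Wi·(1/√P80 − 1/√F80)
1/√139 = 0.084819;  1/√5955 = 0.012959
W = 10·12.8·(0.084819 − 0.012959) = 9.1981 kWh/t

W = 9.1981 kWh/t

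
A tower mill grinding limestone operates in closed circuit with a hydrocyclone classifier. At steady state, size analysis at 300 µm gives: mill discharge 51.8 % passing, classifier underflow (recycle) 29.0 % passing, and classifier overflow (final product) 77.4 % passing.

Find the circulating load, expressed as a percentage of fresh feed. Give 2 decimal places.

CL = 112.28 %

Mass balance on the −300 µm fraction:
(1+r)·d = r·u + o ⇒ r = (o−d)/(d−u)
r = (77.4 − 51.8)/(51.8 − 29.0) = 25.6/22.8 = 1.1228
CL = 100·r = 112.28 %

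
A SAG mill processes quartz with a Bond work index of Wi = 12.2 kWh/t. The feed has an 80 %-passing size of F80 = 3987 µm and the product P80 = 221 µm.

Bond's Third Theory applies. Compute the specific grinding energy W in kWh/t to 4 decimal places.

W = 6.2745 kWh/t

W = 10 Wi (1/√P80 − 1/√F80)  [Bond]
1/√221 = 0.067267;  1/√3987 = 0.015837
W = 10·12.2·(0.067267 − 0.015837) = 6.2745 kWh/t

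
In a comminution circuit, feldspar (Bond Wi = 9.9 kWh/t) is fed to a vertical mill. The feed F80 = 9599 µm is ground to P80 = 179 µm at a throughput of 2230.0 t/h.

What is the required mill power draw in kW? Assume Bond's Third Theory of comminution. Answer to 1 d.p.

W_Bond = 10·Wi·(1/√P₈₀ − 1/√F₈₀)
W = 10·9.9·(1/√179 − 1/√9599) = 10·9.9·(0.064537) = 6.3891 kWh/t
P_mill = W·ṁ = 6.3891·2230.0 = 14247.8 kW

P = 14247.8 kW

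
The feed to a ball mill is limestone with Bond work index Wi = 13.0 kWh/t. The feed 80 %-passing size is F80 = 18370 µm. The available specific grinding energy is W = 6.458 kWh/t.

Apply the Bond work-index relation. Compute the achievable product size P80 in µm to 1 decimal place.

W = 10 Wi (1/√P80 − 1/√F80)  [Bond]
P80^-0.5 = F80^-0.5 + W/(10 Wi)
  = 6.4580/(10·13.0) + 1/√18370 = 0.049677 + 0.007378 = 0.057055
P80 = (1/0.057055)² = 17.5269² = 307.19 µm

P80 = 307.2 µm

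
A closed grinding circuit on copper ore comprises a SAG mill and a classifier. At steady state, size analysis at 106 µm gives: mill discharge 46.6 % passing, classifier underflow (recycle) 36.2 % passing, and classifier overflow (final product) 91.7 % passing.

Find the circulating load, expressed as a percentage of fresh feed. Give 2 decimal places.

CL = 433.65 %

Balance %-passing 106 µm (r = R/F):
(1+r)·d = r·u + o ⇒ r = (o−d)/(d−u)
r = (91.7 − 46.6)/(46.6 − 36.2) = 45.1/10.4 = 4.3365
CL = 100·r = 433.65 %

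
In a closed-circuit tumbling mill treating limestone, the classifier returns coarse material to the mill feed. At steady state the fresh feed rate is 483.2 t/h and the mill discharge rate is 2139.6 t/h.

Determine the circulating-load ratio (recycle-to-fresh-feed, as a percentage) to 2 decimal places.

CL = 342.80 %

Discharge = new feed + return, hence
R = M − F = 2139.6 − 483.2 = 1656.4 t/h
CL = 100·R/F = 100·1656.4/483.2 = 342.80 %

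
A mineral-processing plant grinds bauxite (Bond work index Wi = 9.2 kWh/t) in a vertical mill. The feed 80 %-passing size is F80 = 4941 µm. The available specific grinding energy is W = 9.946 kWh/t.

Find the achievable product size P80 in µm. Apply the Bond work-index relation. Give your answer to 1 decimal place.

W = 10 Wi (P80^-0.5 − F80^-0.5)
P80^(−½) = W/(10 Wi) + F80^(−½)
  = 9.9460/(10·9.2) + 1/√4941 = 0.108109 + 0.014226 = 0.122335
P80 = (1/0.122335)² = 8.1743² = 66.82 µm

P80 = 66.8 µm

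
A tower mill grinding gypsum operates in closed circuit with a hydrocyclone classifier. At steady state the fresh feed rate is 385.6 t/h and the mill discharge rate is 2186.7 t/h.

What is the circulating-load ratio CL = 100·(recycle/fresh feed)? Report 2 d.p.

CL = 467.09 %

Mill node: discharge = fresh + recycle.
R = M − F = 2186.7 − 385.6 = 1801.1 t/h
CL = 100·R/F = 100·1801.1/385.6 = 467.09 %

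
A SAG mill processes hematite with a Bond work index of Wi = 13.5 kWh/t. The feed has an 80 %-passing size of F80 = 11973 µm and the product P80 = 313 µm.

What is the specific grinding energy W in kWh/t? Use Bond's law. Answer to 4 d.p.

W = 6.3969 kWh/t

W = 10·Wi·[P80^(−½) − F80^(−½)]
1/√313 = 0.056523;  1/√11973 = 0.009139
W = 10·13.5·(0.056523 − 0.009139) = 6.3969 kWh/t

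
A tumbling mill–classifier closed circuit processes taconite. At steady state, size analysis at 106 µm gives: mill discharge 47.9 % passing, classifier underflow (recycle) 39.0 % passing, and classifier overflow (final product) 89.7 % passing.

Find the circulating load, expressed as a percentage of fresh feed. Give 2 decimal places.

Let r = R/F. Size balance at 106 µm:
d + r·d = r·u + o → r(d−u) = o−d
r = (89.7 − 47.9)/(47.9 − 39.0) = 41.8/8.9 = 4.6966
CL = 100·r = 469.66 %

CL = 469.66 %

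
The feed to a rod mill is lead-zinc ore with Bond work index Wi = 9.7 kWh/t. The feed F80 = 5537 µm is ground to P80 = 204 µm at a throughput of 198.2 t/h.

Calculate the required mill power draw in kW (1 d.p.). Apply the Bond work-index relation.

Bond:  W = 10 Wi (1/√P − 1/√F)
W = 10·9.7·(1/√204 − 1/√5537) = 10·9.7·(0.056575) = 5.4878 kWh/t
P_mill = W·ṁ = 5.4878·198.2 = 1087.7 kW

P = 1087.7 kW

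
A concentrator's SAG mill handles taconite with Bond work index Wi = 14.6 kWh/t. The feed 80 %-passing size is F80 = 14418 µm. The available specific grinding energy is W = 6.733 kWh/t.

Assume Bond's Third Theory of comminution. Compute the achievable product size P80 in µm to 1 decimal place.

W = 10 Wi (P80^-0.5 − F80^-0.5)
⇒ 1/√P80 = W/(10 Wi) + 1/√F80
  = 6.7330/(10·14.6) + 1/√14418 = 0.046116 + 0.008328 = 0.054445
P80 = (1/0.054445)² = 18.3673² = 337.36 µm

P80 = 337.4 µm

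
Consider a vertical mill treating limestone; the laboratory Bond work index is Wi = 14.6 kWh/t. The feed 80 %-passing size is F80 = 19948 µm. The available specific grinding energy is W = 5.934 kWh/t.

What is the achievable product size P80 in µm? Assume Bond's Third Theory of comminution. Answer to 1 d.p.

W = 10·Wi·(P80^(-½) − F80^(-½))
P80^(−½) = W/(10 Wi) + F80^(−½)
  = 5.9340/(10·14.6) + 1/√19948 = 0.040644 + 0.007080 = 0.047724
P80 = (1/0.047724)² = 20.9538² = 439.06 µm

P80 = 439.1 µm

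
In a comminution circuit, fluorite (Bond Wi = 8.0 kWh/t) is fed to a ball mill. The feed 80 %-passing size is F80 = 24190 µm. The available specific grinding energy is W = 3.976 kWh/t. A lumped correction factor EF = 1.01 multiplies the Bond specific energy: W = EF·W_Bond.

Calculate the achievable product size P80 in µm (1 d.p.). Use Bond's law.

P80 = 323.0 µm

W_Bond = 10·Wi·(1/√P₈₀ − 1/√F₈₀)
W_Bond = W / EF = 3.976 / 1.01 = 3.9366 kWh/t
⇒ 1/√P80 = W_Bond/(10 Wi) + 1/√F80
  = 3.9366/(10·8.0) + 1/√24190 = 0.049208 + 0.006430 = 0.055637
P80 = (1/0.055637)² = 17.9735² = 323.05 µm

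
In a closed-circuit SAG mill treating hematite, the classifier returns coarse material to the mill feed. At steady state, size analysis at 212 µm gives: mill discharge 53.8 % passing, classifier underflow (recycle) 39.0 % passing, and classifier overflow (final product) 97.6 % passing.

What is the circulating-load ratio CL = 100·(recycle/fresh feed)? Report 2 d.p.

CL = 295.95 %

Let r = R/F. Size balance at 212 µm:
(1+r)·d = r·u + o ⇒ r = (o−d)/(d−u)
r = (97.6 − 53.8)/(53.8 − 39.0) = 43.8/14.8 = 2.9595
CL = 100·r = 295.95 %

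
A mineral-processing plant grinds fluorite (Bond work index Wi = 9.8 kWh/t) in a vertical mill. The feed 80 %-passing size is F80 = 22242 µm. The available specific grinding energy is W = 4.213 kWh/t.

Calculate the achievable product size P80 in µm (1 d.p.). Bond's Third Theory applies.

P80 = 404.9 µm

Bond: W = 10·Wi·(1/√P80 − 1/√F80)
⇒ 1/√P80 = W/(10·Wi) + 1/√F80
  = 4.2130/(10·9.8) + 1/√22242 = 0.042990 + 0.006705 = 0.049695
P80 = (1/0.049695)² = 20.1227² = 404.92 µm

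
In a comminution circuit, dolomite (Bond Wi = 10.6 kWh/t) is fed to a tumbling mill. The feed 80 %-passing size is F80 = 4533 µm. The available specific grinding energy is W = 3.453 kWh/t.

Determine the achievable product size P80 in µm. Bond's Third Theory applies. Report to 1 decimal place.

W = 10·Wi·(P80^(-½) − F80^(-½))
⇒ 1/√P80 = W/(10 Wi) + 1/√F80
  = 3.4530/(10·10.6) + 1/√4533 = 0.032575 + 0.014853 = 0.047428
P80 = (1/0.047428)² = 21.0845² = 444.56 µm

P80 = 444.6 µm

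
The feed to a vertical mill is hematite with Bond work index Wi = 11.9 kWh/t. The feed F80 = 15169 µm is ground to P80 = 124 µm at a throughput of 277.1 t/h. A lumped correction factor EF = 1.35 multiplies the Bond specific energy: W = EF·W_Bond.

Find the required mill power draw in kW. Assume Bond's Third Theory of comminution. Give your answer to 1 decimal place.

W = 10·Wi·(P80^(-½) − F80^(-½))
W = 10·11.9·(1/√124 − 1/√15169) = 10·11.9·(0.081683) = 9.7203 kWh/t
With EF = 1.35: W = 9.7203·1.35 = 13.1224 kWh/t
P = W·T = 13.1224·277.1 = 3636.2 kW

P = 3636.2 kW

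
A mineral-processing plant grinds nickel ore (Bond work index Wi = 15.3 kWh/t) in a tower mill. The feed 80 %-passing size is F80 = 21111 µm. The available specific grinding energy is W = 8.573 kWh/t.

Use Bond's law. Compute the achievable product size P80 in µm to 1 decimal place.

W = 10·Wi·(P80^(-½) − F80^(-½))
⇒ 1/√P80 = W/(10 Wi) + 1/√F80
  = 8.5730/(10·15.3) + 1/√21111 = 0.056033 + 0.006882 = 0.062915
P80 = (1/0.062915)² = 15.8944² = 252.63 µm

P80 = 252.6 µm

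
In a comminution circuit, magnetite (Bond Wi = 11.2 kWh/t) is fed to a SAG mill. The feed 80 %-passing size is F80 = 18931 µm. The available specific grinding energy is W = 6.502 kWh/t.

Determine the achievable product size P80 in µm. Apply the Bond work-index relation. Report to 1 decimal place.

P80 = 234.4 µm

W = 10 Wi (1/√P80 − 1/√F80)  [Bond]
P80^-0.5 = F80^-0.5 + W/(10 Wi)
  = 6.5020/(10·11.2) + 1/√18931 = 0.058054 + 0.007268 = 0.065322
P80 = (1/0.065322)² = 15.3089² = 234.36 µm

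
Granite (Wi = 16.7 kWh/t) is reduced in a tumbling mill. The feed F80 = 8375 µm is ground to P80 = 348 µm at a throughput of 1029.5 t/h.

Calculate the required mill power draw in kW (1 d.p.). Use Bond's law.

P = 7337.6 kW

W = 10 Wi (P80^-0.5 − F80^-0.5)
W = 10·16.7·(1/√348 − 1/√8375) = 10·16.7·(0.042678) = 7.1273 kWh/t
P_mill = W·ṁ = 7.1273·1029.5 = 7337.6 kW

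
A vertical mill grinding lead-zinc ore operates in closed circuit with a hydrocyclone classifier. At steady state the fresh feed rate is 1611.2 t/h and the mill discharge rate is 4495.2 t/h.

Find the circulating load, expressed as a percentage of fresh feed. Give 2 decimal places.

CL = 179.00 %

Steady state: M = F + R.
R = M − F = 4495.2 − 1611.2 = 2884.0 t/h
CL = 100·R/F = 100·2884.0/1611.2 = 179.00 %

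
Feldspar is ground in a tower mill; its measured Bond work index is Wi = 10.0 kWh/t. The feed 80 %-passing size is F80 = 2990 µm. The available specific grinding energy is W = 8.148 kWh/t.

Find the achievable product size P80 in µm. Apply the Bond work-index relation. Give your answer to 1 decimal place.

W = 10 Wi (1/√P80 − 1/√F80)  [Bond]
⇒ 1/√P80 = W/(10 Wi) + 1/√F80
  = 8.1480/(10·10.0) + 1/√2990 = 0.081480 + 0.018288 = 0.099768
P80 = (1/0.099768)² = 10.0233² = 100.47 µm

P80 = 100.5 µm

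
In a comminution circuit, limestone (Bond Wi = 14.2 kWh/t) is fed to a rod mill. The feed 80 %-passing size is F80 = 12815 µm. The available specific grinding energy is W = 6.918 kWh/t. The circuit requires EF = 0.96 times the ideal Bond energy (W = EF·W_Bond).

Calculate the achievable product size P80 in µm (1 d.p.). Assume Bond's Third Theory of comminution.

W = 10 Wi (1/√P80 − 1/√F80)  [Bond]
W_Bond = W / EF = 6.918 / 0.96 = 7.2063 kWh/t
⇒ 1/√P80 = W_Bond/(10 Wi) + 1/√F80
  = 7.2063/(10·14.2) + 1/√12815 = 0.050748 + 0.008834 = 0.059582
P80 = (1/0.059582)² = 16.7836² = 281.69 µm

P80 = 281.7 µm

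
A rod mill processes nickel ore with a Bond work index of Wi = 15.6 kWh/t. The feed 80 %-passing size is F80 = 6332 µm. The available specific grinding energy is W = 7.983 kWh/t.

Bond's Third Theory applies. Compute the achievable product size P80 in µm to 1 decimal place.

P80 = 246.1 µm

W = 10·Wi·[P80^(−½) − F80^(−½)]
⇒ 1/√P80 = W/(10 Wi) + 1/√F80
  = 7.9830/(10·15.6) + 1/√6332 = 0.051173 + 0.012567 = 0.063740
P80 = (1/0.063740)² = 15.6887² = 246.14 µm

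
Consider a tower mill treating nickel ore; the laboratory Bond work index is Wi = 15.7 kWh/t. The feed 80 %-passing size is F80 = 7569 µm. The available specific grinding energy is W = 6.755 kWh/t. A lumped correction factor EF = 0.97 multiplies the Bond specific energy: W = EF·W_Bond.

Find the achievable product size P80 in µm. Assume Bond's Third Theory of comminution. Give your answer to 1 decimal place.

P80 = 320.6 µm

W_Bond = 10·Wi·(1/√P₈₀ − 1/√F₈₀)
W_Bond = W / EF = 6.755 / 0.97 = 6.9639 kWh/t
⇒ 1/√P80 = W_Bond/(10 Wi) + 1/√F80
  = 6.9639/(10·15.7) + 1/√7569 = 0.044356 + 0.011494 = 0.055850
P80 = (1/0.055850)² = 17.9050² = 320.59 µm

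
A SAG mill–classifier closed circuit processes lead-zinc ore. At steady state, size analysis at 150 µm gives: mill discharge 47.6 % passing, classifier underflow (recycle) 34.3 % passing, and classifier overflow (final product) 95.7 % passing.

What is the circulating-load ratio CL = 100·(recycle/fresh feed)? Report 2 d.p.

CL = 361.65 %

Two-product formula at 150 µm:
(1+r)d = ru + o → r = (o−d)/(d−u)
r = (95.7 − 47.6)/(47.6 − 34.3) = 48.1/13.3 = 3.6165
CL = 100·r = 361.65 %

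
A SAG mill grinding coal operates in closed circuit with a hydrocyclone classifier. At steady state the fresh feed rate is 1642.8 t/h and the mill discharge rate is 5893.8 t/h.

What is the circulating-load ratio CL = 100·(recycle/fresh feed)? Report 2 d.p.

CL = 258.77 %

Mill node: discharge = fresh + recycle.
R = M − F = 5893.8 − 1642.8 = 4251.0 t/h
CL = 100·R/F = 100·4251.0/1642.8 = 258.77 %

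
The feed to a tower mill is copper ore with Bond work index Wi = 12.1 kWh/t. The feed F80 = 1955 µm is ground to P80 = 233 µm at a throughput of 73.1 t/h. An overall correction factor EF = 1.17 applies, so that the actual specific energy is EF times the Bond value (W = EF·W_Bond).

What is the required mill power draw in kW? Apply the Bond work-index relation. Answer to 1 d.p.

P = 443.9 kW

W = 10·Wi·[P80^(−½) − F80^(−½)]
W = 10·12.1·(1/√233 − 1/√1955) = 10·12.1·(0.042896) = 5.1904 kWh/t
Apply correction: 5.1904 × 1.17 = 6.0727 kWh/t
P = W·T = 6.0727·73.1 = 443.9 kW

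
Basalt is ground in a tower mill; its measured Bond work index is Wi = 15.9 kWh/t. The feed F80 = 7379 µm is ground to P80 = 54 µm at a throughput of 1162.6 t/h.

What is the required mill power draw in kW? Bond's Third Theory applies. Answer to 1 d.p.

P = 23003.4 kW

W = 10 Wi / √P80 − 10 Wi / √F80
W = 10·15.9·(1/√54 − 1/√7379) = 10·15.9·(0.124441) = 19.7862 kWh/t
Mill draw = 19.7862 × 1162.6 = 23003.4 kW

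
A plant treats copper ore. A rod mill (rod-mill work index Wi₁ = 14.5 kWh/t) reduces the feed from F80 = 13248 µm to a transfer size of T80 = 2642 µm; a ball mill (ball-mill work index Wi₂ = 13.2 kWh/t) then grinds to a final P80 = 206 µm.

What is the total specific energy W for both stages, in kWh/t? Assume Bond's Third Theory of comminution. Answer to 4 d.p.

W = 8.1900 kWh/t

W = 10 Wi / √P80 − 10 Wi / √F80
Stage 1 (13248→2642 µm, Wi₁=14.5): W₁ = 10·14.5·(0.019455 − 0.008688) = 1.5612 kWh/t
Stage 2 (2642→206 µm, Wi₂=13.2): W₂ = 10·13.2·(0.069673 − 0.019455) = 6.6288 kWh/t
W = W₁ + W₂ = 1.5612 + 6.6288 = 8.1900 kWh/t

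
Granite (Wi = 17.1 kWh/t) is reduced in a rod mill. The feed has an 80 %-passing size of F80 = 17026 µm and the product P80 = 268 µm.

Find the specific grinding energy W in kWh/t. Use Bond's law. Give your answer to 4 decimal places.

W = 10 Wi (1/√P80 − 1/√F80)  [Bond]
1/√268 = 0.061085;  1/√17026 = 0.007664
W = 10·17.1·(0.061085 − 0.007664) = 9.1350 kWh/t

W = 9.1350 kWh/t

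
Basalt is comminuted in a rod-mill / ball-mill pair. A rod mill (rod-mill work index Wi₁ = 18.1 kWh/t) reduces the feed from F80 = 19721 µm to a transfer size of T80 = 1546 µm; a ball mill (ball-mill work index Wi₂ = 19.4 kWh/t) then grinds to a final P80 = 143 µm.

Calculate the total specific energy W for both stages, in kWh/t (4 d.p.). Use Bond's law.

W = 10 Wi / √P80 − 10 Wi / √F80
Stage 1 (19721→1546 µm, Wi₁=18.1): W₁ = 10·18.1·(0.025433 − 0.007121) = 3.3145 kWh/t
Stage 2 (1546→143 µm, Wi₂=19.4): W₂ = 10·19.4·(0.083624 − 0.025433) = 11.2891 kWh/t
W = W₁ + W₂ = 3.3145 + 11.2891 = 14.6036 kWh/t

W = 14.6036 kWh/t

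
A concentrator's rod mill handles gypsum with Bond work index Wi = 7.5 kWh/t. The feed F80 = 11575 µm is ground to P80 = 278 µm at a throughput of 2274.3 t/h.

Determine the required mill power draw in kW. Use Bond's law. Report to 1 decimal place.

W = 10 Wi (P80^-0.5 − F80^-0.5)
W = 10·7.5·(1/√278 − 1/√11575) = 10·7.5·(0.050681) = 3.8011 kWh/t
Mill draw = 3.8011 × 2274.3 = 8644.8 kW

P = 8644.8 kW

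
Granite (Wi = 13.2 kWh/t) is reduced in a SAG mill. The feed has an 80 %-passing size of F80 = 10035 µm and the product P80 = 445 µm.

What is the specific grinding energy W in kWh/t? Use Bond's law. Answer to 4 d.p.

Bond:  W = 10 Wi (1/√P − 1/√F)
1/√445 = 0.047405;  1/√10035 = 0.009983
W = 10·13.2·(0.047405 − 0.009983) = 4.9397 kWh/t

W = 4.9397 kWh/t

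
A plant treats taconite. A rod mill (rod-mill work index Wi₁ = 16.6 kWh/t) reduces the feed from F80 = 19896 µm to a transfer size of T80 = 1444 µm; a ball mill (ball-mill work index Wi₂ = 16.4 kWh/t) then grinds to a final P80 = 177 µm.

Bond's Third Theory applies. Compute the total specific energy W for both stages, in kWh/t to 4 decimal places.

W = 10·Wi·[P80^(−½) − F80^(−½)]
Stage 1 (19896→1444 µm, Wi₁=16.6): W₁ = 10·16.6·(0.026316 − 0.007090) = 3.1916 kWh/t
Stage 2 (1444→177 µm, Wi₂=16.4): W₂ = 10·16.4·(0.075165 − 0.026316) = 8.0112 kWh/t
W = W₁ + W₂ = 3.1916 + 8.0112 = 11.2028 kWh/t

W = 11.2028 kWh/t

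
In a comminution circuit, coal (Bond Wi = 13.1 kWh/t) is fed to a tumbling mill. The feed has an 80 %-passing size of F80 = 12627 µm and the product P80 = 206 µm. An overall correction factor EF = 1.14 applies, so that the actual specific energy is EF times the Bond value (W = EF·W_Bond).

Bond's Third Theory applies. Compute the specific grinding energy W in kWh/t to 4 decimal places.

W = 10·Wi·(P80^(-½) − F80^(-½))
1/√206 = 0.069673;  1/√12627 = 0.008899
W = 10·13.1·(0.069673 − 0.008899) = 7.9614 kWh/t
Corrected W = EF·W_Bond = 1.14·7.9614 = 9.0760 kWh/t

W = 9.0760 kWh/t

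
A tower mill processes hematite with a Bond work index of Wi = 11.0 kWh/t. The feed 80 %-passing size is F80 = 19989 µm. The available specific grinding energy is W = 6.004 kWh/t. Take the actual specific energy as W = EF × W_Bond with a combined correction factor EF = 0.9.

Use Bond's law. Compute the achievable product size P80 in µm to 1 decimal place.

W = 10·Wi·(P80^(-½) − F80^(-½))
W_Bond = W / EF = 6.004 / 0.9 = 6.6711 kWh/t
⇒ 1/√P80 = W_Bond/(10·Wi) + 1/√F80
  = 6.6711/(10·11.0) + 1/√19989 = 0.060646 + 0.007073 = 0.067719
P80 = (1/0.067719)² = 14.7668² = 218.06 µm

P80 = 218.1 µm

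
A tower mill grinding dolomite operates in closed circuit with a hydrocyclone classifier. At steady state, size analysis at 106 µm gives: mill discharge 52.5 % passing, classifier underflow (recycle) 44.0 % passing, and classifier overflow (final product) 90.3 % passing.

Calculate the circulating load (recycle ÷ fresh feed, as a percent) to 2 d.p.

Let r = R/F. Size balance at 106 µm:
d + r·d = r·u + o → r(d−u) = o−d
r = (90.3 − 52.5)/(52.5 − 44.0) = 37.8/8.5 = 4.4471
CL = 100·r = 444.71 %

CL = 444.71 %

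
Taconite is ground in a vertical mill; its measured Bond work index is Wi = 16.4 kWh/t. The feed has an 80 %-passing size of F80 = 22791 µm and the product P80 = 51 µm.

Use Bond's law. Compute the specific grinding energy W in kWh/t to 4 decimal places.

Bond:  W = 10 Wi (1/√P − 1/√F)
1/√51 = 0.140028;  1/√22791 = 0.006624
W = 10·16.4·(0.140028 − 0.006624) = 21.8783 kWh/t

W = 21.8783 kWh/t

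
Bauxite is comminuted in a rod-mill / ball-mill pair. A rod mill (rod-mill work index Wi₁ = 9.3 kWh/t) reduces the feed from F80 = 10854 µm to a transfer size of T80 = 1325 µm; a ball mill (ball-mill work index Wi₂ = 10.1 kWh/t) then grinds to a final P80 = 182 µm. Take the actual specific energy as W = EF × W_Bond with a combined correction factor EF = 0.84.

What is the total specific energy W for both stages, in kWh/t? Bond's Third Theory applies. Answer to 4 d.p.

W = 10 Wi / √P80 − 10 Wi / √F80
Stage 1 (10854→1325 µm, Wi₁=9.3): W₁ = 10·9.3·(0.027472 − 0.009599) = 1.6622 kWh/t
Stage 2 (1325→182 µm, Wi₂=10.1): W₂ = 10·10.1·(0.074125 − 0.027472) = 4.7119 kWh/t
W = W₁ + W₂ = 1.6622 + 4.7119 = 6.3742 kWh/t
With EF = 0.84: W = 6.3742·0.84 = 5.3543 kWh/t

W = 5.3543 kWh/t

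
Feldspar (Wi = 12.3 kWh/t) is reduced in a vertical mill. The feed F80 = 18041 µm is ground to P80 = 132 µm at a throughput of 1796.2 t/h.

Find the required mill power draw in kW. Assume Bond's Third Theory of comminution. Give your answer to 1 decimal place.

P = 17584.9 kW

Bond:  W = 10 Wi (1/√P − 1/√F)
W = 10·12.3·(1/√132 − 1/√18041) = 10·12.3·(0.079594) = 9.7900 kWh/t
P_mill = W·ṁ = 9.7900·1796.2 = 17584.9 kW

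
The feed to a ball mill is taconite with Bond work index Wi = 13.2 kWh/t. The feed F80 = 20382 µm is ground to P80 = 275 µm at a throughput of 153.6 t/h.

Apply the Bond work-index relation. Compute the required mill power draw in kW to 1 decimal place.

P = 1080.6 kW

Bond:  W = 10 Wi (1/√P − 1/√F)
W = 10·13.2·(1/√275 − 1/√20382) = 10·13.2·(0.053298) = 7.0353 kWh/t
Power = W × throughput = 7.0353 kWh/t × 153.6 t/h = 1080.6 kW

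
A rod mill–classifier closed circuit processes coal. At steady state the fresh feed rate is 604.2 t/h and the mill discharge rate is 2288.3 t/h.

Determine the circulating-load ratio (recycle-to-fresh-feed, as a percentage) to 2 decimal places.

CL = 278.73 %

Steady state: M = F + R.
R = M − F = 2288.3 − 604.2 = 1684.1 t/h
CL = 100·R/F = 100·1684.1/604.2 = 278.73 %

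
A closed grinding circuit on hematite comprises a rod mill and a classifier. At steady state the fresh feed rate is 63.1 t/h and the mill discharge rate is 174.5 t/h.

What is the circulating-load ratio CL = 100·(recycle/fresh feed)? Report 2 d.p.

Mill node: discharge = fresh + recycle.
R = M − F = 174.5 − 63.1 = 111.4 t/h
CL = 100·R/F = 100·111.4/63.1 = 176.55 %

CL = 176.55 %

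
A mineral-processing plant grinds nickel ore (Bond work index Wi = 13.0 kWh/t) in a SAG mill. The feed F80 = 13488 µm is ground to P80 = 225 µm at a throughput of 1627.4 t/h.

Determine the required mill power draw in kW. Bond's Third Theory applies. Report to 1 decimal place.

W = 10 Wi (P80^-0.5 − F80^-0.5)
W = 10·13.0·(1/√225 − 1/√13488) = 10·13.0·(0.058056) = 7.5473 kWh/t
Mill draw = 7.5473 × 1627.4 = 12282.5 kW

P = 12282.5 kW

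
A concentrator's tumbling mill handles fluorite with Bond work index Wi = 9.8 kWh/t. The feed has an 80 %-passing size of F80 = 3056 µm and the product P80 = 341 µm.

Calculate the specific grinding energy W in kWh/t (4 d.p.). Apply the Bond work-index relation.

W = 3.5342 kWh/t

Bond: W = 10·Wi·(1/√P80 − 1/√F80)
1/√341 = 0.054153;  1/√3056 = 0.018089
W = 10·9.8·(0.054153 − 0.018089) = 3.5342 kWh/t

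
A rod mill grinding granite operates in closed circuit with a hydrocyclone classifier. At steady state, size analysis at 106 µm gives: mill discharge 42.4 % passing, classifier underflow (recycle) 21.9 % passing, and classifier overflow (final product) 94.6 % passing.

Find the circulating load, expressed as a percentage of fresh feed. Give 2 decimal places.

Balance %-passing 106 µm (r = R/F):
(1+r)d = ru + o → r = (o−d)/(d−u)
r = (94.6 − 42.4)/(42.4 − 21.9) = 52.2/20.5 = 2.5463
CL = 100·r = 254.63 %

CL = 254.63 %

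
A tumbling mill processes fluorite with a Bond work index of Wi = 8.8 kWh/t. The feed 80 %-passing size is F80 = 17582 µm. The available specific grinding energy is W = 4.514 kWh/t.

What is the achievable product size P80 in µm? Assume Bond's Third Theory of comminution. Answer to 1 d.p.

P80 = 288.9 µm

W = 10 Wi (P80^-0.5 − F80^-0.5)
⇒ 1/√P80 = W/(10 Wi) + 1/√F80
  = 4.5140/(10·8.8) + 1/√17582 = 0.051295 + 0.007542 = 0.058837
P80 = (1/0.058837)² = 16.9961² = 288.87 µm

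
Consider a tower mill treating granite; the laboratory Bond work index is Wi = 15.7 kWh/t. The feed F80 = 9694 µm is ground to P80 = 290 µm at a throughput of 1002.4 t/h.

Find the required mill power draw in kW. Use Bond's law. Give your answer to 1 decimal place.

P = 7643.1 kW

W_Bond = 10·Wi·(1/√P₈₀ − 1/√F₈₀)
W = 10·15.7·(1/√290 − 1/√9694) = 10·15.7·(0.048565) = 7.6248 kWh/t
P = W·T = 7.6248·1002.4 = 7643.1 kW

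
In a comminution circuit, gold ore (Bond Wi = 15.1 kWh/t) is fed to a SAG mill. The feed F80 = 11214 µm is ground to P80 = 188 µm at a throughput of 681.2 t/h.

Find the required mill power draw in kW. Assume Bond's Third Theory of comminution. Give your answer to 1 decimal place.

P = 6530.6 kW

Bond: W = 10·Wi·(1/√P80 − 1/√F80)
W = 10·15.1·(1/√188 − 1/√11214) = 10·15.1·(0.063489) = 9.5869 kWh/t
P_mill = W·ṁ = 9.5869·681.2 = 6530.6 kW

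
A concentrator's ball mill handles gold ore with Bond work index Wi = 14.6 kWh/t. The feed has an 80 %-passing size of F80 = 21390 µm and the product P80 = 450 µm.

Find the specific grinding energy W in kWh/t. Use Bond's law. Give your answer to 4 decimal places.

W = 5.8842 kWh/t

Bond: W = 10·Wi·(1/√P80 − 1/√F80)
1/√450 = 0.047140;  1/√21390 = 0.006837
W = 10·14.6·(0.047140 − 0.006837) = 5.8842 kWh/t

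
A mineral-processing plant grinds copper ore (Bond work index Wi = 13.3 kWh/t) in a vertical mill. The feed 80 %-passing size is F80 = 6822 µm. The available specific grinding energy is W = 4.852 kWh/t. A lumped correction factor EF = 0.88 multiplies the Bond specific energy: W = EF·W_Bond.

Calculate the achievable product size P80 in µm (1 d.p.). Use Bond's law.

P80 = 348.6 µm

W = 10·Wi·[P80^(−½) − F80^(−½)]
W_Bond = W / EF = 4.852 / 0.88 = 5.5136 kWh/t
P80^-0.5 = F80^-0.5 + W_Bond/(10 Wi)
  = 5.5136/(10·13.3) + 1/√6822 = 0.041456 + 0.012107 = 0.053563
P80 = (1/0.053563)² = 18.6696² = 348.55 µm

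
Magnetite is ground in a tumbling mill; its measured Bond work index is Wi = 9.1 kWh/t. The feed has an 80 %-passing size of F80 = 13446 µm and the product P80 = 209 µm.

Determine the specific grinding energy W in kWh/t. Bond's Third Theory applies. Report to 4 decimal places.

Bond:  W = 10 Wi (1/√P − 1/√F)
1/√209 = 0.069171;  1/√13446 = 0.008624
W = 10·9.1·(0.069171 − 0.008624) = 5.5098 kWh/t

W = 5.5098 kWh/t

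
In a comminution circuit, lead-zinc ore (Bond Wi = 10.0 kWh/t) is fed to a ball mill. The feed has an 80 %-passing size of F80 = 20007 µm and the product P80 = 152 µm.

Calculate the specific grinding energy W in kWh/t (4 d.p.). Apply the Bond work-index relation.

W = 10 Wi (P80^-0.5 − F80^-0.5)
1/√152 = 0.081111;  1/√20007 = 0.007070
W = 10·10.0·(0.081111 − 0.007070) = 7.4041 kWh/t

W = 7.4041 kWh/t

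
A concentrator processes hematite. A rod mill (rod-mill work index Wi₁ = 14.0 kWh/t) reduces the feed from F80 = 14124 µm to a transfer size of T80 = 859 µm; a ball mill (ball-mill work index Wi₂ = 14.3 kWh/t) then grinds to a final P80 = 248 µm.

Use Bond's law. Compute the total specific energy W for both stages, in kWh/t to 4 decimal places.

W = 7.8001 kWh/t

W = 10 Wi / √P80 − 10 Wi / √F80
Stage 1 (14124→859 µm, Wi₁=14.0): W₁ = 10·14.0·(0.034120 − 0.008414) = 3.5987 kWh/t
Stage 2 (859→248 µm, Wi₂=14.3): W₂ = 10·14.3·(0.063500 − 0.034120) = 4.2014 kWh/t
W = W₁ + W₂ = 3.5987 + 4.2014 = 7.8001 kWh/t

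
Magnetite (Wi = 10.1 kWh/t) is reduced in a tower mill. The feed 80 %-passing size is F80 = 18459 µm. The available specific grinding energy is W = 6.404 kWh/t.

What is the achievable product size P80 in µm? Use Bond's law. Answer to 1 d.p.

W_Bond = 10·Wi·(1/√P₈₀ − 1/√F₈₀)
P80^(−½) = W/(10 Wi) + F80^(−½)
  = 6.4040/(10·10.1) + 1/√18459 = 0.063406 + 0.007360 = 0.070766
P80 = (1/0.070766)² = 14.1310² = 199.69 µm

P80 = 199.7 µm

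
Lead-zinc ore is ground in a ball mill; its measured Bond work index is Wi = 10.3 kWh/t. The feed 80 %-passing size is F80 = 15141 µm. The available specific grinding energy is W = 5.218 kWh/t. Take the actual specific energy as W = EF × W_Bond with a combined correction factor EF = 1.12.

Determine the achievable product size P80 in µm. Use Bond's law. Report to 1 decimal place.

P80 = 351.2 µm

W = 10 Wi (1/√P80 − 1/√F80)  [Bond]
W_Bond = W / EF = 5.218 / 1.12 = 4.6589 kWh/t
P80^(−½) = W_Bond/(10 Wi) + F80^(−½)
  = 4.6589/(10·10.3) + 1/√15141 = 0.045232 + 0.008127 = 0.053359
P80 = (1/0.053359)² = 18.7409² = 351.22 µm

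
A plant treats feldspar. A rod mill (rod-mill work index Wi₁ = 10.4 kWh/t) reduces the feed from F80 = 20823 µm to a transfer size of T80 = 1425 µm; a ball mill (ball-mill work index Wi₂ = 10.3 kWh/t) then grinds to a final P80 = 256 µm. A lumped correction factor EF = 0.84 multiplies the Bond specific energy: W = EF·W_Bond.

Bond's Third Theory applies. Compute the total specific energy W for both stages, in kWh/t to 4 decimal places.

W = 4.8244 kWh/t

W_Bond = 10·Wi·(1/√P₈₀ − 1/√F₈₀)
Stage 1 (20823→1425 µm, Wi₁=10.4): W₁ = 10·10.4·(0.026491 − 0.006930) = 2.0343 kWh/t
Stage 2 (1425→256 µm, Wi₂=10.3): W₂ = 10·10.3·(0.062500 − 0.026491) = 3.7090 kWh/t
W = W₁ + W₂ = 2.0343 + 3.7090 = 5.7433 kWh/t
Apply correction: 5.7433 × 0.84 = 4.8244 kWh/t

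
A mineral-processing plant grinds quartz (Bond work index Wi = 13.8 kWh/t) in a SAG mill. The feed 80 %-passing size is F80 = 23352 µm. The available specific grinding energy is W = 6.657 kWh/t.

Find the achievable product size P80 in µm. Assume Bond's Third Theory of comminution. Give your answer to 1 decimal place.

P80 = 333.2 µm

W = 10 Wi / √P80 − 10 Wi / √F80
P80^(−½) = W/(10 Wi) + F80^(−½)
  = 6.6570/(10·13.8) + 1/√23352 = 0.048239 + 0.006544 = 0.054783
P80 = (1/0.054783)² = 18.2538² = 333.20 µm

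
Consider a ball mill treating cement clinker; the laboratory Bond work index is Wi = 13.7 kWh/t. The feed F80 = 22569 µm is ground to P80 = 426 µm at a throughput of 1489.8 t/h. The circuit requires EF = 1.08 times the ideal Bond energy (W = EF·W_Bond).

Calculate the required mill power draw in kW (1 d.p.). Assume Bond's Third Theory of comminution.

W = 10 Wi (1/√P80 − 1/√F80)  [Bond]
W = 10·13.7·(1/√426 − 1/√22569) = 10·13.7·(0.041794) = 5.7257 kWh/t
Apply correction: 5.7257 × 1.08 = 6.1838 kWh/t
Power = W × throughput = 6.1838 kWh/t × 1489.8 t/h = 9212.6 kW

P = 9212.6 kW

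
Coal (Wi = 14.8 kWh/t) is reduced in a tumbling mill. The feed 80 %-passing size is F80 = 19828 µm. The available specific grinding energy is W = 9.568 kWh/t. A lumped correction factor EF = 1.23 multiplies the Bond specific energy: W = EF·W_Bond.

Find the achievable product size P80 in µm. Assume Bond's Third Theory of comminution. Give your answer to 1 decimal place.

P80 = 280.9 µm

Bond:  W = 10 Wi (1/√P − 1/√F)
W_Bond = W / EF = 9.568 / 1.23 = 7.7789 kWh/t
⇒ 1/√P80 = W_Bond/(10 Wi) + 1/√F80
  = 7.7789/(10·14.8) + 1/√19828 = 0.052560 + 0.007102 = 0.059662
P80 = (1/0.059662)² = 16.7612² = 280.94 µm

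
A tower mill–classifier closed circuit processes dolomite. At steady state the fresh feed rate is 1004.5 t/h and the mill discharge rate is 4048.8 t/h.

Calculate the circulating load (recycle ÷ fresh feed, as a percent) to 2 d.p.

Discharge = new feed + return, hence
R = M − F = 4048.8 − 1004.5 = 3044.3 t/h
CL = 100·R/F = 100·3044.3/1004.5 = 303.07 %

CL = 303.07 %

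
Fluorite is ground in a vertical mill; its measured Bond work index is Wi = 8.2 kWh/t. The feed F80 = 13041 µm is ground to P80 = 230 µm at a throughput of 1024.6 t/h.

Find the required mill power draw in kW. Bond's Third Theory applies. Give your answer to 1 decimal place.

P = 4804.2 kW

W = 10·Wi·[P80^(−½) − F80^(−½)]
W = 10·8.2·(1/√230 − 1/√13041) = 10·8.2·(0.057181) = 4.6889 kWh/t
Mill draw = 4.6889 × 1024.6 = 4804.2 kW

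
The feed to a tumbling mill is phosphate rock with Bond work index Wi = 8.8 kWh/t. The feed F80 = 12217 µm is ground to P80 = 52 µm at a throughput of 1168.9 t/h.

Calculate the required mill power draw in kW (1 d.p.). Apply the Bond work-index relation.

P = 13333.9 kW

W = 10 Wi (1/√P80 − 1/√F80)  [Bond]
W = 10·8.8·(1/√52 − 1/√12217) = 10·8.8·(0.129628) = 11.4072 kWh/t
Mill draw = 11.4072 × 1168.9 = 13333.9 kW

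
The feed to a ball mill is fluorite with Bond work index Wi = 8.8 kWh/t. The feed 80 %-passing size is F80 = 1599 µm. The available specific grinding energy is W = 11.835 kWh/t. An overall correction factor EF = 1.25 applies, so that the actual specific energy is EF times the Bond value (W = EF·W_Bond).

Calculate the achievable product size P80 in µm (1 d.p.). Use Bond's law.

P80 = 56.9 µm

W = 10·Wi·[P80^(−½) − F80^(−½)]
W_Bond = W / EF = 11.835 / 1.25 = 9.4680 kWh/t
P80^(−½) = W_Bond/(10 Wi) + F80^(−½)
  = 9.4680/(10·8.8) + 1/√1599 = 0.107591 + 0.025008 = 0.132599
P80 = (1/0.132599)² = 7.5416² = 56.87 µm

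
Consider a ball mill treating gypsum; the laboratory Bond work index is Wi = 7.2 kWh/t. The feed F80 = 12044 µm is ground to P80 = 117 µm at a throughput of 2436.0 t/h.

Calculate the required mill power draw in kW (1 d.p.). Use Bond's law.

W = 10 Wi (P80^-0.5 − F80^-0.5)
W = 10·7.2·(1/√117 − 1/√12044) = 10·7.2·(0.083338) = 6.0003 kWh/t
Mill draw = 6.0003 × 2436.0 = 14616.8 kW

P = 14616.8 kW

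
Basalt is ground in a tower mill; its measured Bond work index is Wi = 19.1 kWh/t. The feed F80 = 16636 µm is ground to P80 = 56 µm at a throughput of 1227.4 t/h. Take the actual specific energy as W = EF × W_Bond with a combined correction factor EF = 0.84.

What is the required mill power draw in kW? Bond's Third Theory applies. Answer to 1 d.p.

P = 24788.3 kW

W = 10 Wi (1/√P80 − 1/√F80)  [Bond]
W = 10·19.1·(1/√56 − 1/√16636) = 10·19.1·(0.125878) = 24.0426 kWh/t
With EF = 0.84: W = 24.0426·0.84 = 20.1958 kWh/t
Mill draw = 20.1958 × 1227.4 = 24788.3 kW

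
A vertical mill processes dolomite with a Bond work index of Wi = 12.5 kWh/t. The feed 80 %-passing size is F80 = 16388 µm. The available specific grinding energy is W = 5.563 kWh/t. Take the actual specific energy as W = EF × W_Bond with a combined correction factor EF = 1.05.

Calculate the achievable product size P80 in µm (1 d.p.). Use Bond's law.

W = 10·Wi·[P80^(−½) − F80^(−½)]
W_Bond = W / EF = 5.563 / 1.05 = 5.2981 kWh/t
⇒ 1/√P80 = W_Bond/(10 Wi) + 1/√F80
  = 5.2981/(10·12.5) + 1/√16388 = 0.042385 + 0.007812 = 0.050196
P80 = (1/0.050196)² = 19.9218² = 396.88 µm

P80 = 396.9 µm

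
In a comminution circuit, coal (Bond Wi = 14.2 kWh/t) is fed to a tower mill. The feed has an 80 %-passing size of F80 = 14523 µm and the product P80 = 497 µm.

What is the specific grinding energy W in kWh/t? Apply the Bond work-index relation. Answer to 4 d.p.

W = 10 Wi (P80^-0.5 − F80^-0.5)
1/√497 = 0.044856;  1/√14523 = 0.008298
W = 10·14.2·(0.044856 − 0.008298) = 5.1913 kWh/t

W = 5.1913 kWh/t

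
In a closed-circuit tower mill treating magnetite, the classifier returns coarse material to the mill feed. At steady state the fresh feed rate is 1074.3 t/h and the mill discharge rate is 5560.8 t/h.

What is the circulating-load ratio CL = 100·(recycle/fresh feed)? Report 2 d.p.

M = F + R at steady state, so:
R = M − F = 5560.8 − 1074.3 = 4486.5 t/h
CL = 100·R/F = 100·4486.5/1074.3 = 417.62 %

CL = 417.62 %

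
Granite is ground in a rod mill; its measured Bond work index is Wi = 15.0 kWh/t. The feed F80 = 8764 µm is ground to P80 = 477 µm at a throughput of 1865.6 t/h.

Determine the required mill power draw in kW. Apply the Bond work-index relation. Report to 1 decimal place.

W = 10 Wi / √P80 − 10 Wi / √F80
W = 10·15.0·(1/√477 − 1/√8764) = 10·15.0·(0.035105) = 5.2657 kWh/t
Power = W × throughput = 5.2657 kWh/t × 1865.6 t/h = 9823.8 kW

P = 9823.8 kW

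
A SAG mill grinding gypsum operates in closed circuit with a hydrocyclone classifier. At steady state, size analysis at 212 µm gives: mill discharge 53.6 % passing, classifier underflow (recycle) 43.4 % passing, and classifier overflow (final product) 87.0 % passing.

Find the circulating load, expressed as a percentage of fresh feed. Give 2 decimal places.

CL = 327.45 %

Two-product formula at 212 µm:
Fd + Rd = Ru + Fo ⇒ R/F = (o−d)/(d−u)
r = (87.0 − 53.6)/(53.6 − 43.4) = 33.4/10.2 = 3.2745
CL = 100·r = 327.45 %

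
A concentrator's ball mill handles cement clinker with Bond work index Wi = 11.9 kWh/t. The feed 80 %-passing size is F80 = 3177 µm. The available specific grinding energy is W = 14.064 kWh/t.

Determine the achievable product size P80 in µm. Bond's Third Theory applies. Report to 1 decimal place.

Bond:  W = 10 Wi (1/√P − 1/√F)
⇒ 1/√P80 = W/(10·Wi) + 1/√F80
  = 14.0640/(10·11.9) + 1/√3177 = 0.118185 + 0.017742 = 0.135926
P80 = (1/0.135926)² = 7.3569² = 54.12 µm

P80 = 54.1 µm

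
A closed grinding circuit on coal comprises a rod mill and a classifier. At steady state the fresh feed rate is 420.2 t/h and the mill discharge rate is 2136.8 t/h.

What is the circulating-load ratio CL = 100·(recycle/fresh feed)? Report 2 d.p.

CL = 408.52 %

Steady state: M = F + R.
R = M − F = 2136.8 − 420.2 = 1716.6 t/h
CL = 100·R/F = 100·1716.6/420.2 = 408.52 %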